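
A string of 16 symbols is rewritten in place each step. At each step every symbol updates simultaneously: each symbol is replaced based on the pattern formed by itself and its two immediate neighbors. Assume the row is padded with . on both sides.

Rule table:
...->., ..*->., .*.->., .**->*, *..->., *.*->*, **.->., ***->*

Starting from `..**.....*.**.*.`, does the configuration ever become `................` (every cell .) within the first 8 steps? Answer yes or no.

yes

..*.......**.*..
..........*.*...
...........*....
................
all cells are . at step 4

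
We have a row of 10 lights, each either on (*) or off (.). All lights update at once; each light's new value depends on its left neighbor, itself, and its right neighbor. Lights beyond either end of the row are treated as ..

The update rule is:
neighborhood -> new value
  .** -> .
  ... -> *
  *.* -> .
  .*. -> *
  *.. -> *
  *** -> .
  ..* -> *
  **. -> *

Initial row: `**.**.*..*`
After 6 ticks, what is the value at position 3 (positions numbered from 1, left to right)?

.*..*.****
*****....*
....******
****.....*
...*******
***......*
position 3 holds *

*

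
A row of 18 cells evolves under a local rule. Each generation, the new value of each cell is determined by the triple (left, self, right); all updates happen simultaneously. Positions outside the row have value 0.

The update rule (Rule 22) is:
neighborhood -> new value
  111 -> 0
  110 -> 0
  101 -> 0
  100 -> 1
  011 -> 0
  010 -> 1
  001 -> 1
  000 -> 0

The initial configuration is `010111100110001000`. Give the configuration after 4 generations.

110000011001011100
001000100111000010
011101111000100111
100000000101111000

100000000101111000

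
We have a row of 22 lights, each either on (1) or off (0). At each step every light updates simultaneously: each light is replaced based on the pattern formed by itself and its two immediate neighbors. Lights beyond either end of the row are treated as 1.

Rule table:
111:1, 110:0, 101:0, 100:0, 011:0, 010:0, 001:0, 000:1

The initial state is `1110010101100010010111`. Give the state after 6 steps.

1100000000001000000011
1001111111100011111001
0000111111001001110000
0110011110000000100110
0000001100111110000000
0111100000011100111110

0111100000011100111110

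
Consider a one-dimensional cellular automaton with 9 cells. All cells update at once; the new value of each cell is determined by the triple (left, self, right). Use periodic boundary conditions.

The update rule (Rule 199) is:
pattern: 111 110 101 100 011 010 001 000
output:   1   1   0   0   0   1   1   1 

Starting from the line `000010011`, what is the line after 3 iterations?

010110101

011110101
001110101
010110101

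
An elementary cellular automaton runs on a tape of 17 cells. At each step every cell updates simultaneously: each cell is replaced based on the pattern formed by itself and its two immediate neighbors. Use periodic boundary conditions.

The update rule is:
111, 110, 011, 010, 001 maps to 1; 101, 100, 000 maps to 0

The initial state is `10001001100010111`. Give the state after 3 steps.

10111011101110111

10011011100110111
10111011101110111
10111011101110111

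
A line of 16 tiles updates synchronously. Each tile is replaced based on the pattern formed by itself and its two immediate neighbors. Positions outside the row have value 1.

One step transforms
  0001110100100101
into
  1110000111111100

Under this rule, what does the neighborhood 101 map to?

0

At position 6 the neighborhood is 101; the next row has 0 there.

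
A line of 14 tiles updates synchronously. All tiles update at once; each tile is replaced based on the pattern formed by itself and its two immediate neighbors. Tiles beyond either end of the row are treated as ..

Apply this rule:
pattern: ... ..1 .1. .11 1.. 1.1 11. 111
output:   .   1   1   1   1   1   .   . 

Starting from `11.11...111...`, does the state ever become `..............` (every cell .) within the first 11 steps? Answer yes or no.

no

step 1: 1.11.1.11..1..
step 2: 111.1111.1111.
step 3: 1..11...11...1
step 4: 1111.1.11.1.11
step 5: 1...1111.1111.
step 6: 11.11...11...1
step 7: 1.11.1.11.1.11
step 8: 111.1111.1111.  (repeats step 2; period 6)
step 11: 1...1111.1111.
step 11 is 1...1111.1111., still not uniform .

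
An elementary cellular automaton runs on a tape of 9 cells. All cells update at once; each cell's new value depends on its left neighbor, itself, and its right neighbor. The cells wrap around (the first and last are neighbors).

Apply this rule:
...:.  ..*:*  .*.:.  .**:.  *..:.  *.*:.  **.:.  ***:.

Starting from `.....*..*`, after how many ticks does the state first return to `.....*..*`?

....*..*.
...*..*..
..*..*...
.*..*....
*..*.....
..*.....*
.*.....*.
*.....*..
.....*..*

9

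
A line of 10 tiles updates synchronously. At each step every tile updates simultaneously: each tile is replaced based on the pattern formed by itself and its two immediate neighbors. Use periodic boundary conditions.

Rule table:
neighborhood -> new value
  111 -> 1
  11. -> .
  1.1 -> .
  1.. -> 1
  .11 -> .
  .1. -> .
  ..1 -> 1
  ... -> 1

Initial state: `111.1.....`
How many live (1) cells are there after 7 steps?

.1...11111
..111.111.
11.1...1.1
1...111...
.111.1.111
..1.....1.
11.11111.1
count of 1: 8

8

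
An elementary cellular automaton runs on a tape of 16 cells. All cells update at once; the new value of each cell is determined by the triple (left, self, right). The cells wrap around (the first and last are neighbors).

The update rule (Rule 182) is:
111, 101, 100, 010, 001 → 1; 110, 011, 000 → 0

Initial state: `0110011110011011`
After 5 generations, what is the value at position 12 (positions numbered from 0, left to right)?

1

1001101101100100
1110010010011111
1101111111101111
1010111111010111
0111011110111011
position 12 holds 1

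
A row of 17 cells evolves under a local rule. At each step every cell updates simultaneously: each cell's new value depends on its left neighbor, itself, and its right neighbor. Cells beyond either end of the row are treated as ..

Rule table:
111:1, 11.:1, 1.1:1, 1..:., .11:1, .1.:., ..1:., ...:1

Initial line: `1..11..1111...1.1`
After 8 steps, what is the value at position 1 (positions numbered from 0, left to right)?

...11..1111.1..1.
11.11..11111.....
11111..11111.1111
11111..1111111111
11111..1111111111  (fixed point — unchanged through step 8)
position 1 holds 1

1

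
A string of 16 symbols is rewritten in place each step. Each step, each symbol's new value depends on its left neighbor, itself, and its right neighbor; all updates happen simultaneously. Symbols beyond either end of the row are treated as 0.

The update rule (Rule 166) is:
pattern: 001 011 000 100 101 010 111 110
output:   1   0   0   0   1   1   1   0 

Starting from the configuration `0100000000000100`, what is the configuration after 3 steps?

0000000000110000

1100000000001100
0000000000010000
0000000000110000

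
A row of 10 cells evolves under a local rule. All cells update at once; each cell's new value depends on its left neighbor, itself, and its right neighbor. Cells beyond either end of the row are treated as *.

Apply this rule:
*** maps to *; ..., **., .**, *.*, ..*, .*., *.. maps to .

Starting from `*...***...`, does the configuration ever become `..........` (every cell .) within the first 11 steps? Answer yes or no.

yes

.....*....
..........
all cells are . at step 2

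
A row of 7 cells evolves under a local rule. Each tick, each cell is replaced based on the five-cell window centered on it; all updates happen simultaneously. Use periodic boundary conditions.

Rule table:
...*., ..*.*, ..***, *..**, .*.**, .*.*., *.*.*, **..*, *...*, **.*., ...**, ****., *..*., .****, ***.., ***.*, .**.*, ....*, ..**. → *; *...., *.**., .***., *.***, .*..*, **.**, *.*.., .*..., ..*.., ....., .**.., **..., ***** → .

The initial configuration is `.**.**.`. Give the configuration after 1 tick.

***...*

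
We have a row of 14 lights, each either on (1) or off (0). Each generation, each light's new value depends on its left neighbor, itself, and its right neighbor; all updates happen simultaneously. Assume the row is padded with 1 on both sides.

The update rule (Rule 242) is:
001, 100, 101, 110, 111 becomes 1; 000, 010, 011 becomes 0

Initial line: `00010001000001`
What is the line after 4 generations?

11110101010101

generation 1: 10101010100010
generation 2: 11010101010101
generation 3: 11101010101010
generation 4: 11110101010101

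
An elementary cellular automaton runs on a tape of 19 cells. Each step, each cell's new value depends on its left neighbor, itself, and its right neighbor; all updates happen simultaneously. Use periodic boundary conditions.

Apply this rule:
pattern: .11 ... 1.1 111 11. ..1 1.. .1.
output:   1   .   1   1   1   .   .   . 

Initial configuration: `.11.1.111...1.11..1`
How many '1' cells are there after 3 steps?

12

1111.1111....111...
111111111....111...
111111111....111...
count of 1: 12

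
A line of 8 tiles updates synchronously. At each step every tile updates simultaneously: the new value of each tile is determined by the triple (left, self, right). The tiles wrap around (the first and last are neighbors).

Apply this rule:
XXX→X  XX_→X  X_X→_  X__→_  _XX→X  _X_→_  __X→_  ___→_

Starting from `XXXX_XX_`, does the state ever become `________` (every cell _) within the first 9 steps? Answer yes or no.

XXXX_XX_  (fixed point — unchanged through step 9)
step 9 is XXXX_XX_, still not uniform _

no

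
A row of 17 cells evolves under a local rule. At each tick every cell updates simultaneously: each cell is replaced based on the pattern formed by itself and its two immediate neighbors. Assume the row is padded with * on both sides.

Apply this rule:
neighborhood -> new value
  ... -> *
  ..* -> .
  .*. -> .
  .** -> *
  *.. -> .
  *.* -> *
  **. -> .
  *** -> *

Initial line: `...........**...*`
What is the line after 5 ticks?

.*********.*..*.*
*********.*....**
********.*..**.**
*******.*...*.***
******.*..*..****

******.*..*..****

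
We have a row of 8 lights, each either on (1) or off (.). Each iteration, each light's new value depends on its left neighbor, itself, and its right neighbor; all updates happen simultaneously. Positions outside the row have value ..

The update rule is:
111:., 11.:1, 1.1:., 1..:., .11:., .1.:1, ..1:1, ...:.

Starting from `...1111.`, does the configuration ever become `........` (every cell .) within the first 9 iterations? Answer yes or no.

no

..1...1.
.11..11.
1.1.1.1.
1.1.1.1.  (fixed point — unchanged through iteration 9)
iteration 9 is 1.1.1.1., still not uniform .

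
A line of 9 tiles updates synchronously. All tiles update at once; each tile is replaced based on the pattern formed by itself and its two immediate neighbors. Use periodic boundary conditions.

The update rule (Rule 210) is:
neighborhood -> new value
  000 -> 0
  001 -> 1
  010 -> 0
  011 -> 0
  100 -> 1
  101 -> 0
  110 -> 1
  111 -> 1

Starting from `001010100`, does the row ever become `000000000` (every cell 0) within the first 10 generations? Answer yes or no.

no

generation 1: 010000010
generation 2: 101000101
generation 3: 100101000
generation 4: 011000101
generation 5: 001101000
generation 6: 010100100
generation 7: 100011010
generation 8: 010101000
generation 9: 100000100
generation 10: 010001011
generation 10 is 010001011, still not uniform 0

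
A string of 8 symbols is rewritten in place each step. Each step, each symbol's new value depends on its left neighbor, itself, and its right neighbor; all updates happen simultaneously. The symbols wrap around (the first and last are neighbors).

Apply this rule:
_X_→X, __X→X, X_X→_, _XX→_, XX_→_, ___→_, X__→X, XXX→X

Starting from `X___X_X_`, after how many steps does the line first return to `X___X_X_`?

XX_XX_X_
______X_
_____XXX
X___X_X_

4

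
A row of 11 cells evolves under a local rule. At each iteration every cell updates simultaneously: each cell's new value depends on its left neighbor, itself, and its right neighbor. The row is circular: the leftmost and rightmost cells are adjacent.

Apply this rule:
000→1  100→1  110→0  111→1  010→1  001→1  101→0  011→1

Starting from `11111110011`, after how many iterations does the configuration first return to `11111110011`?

11111101111
11111001111
11110111111
11100111111
11011111111
10011111111
01111111111
01111111110
11111111101
11111111001
11111110111
11111100111
11111011111
11110011111
11101111111
11001111111
10111111111
00111111111
11111111110
11111111100
11111111011
11111110011

22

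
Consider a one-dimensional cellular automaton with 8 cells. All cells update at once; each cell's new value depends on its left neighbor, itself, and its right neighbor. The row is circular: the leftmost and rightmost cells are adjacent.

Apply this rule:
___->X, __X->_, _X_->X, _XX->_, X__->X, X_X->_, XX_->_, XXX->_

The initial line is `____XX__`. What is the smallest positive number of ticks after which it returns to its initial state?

XXX___XX
___XX___
XX___XXX
__XX____
X___XXXX
_XX_____
___XXXXX
XX______
__XXXXX_
X______X
_XXXXX__
______XX
XXXXX___
_____XX_
XXXX___X
____XX__

16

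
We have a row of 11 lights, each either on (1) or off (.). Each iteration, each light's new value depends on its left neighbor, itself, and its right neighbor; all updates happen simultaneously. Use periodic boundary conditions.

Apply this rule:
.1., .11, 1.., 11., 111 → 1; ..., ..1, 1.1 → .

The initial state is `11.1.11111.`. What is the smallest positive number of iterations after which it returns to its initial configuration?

iteration 1: 11.1.11111.

1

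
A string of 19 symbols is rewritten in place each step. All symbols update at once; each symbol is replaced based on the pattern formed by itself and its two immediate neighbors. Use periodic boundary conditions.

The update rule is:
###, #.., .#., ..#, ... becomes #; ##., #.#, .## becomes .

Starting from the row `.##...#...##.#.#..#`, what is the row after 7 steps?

step 1: ...#######...#.####
step 2: ###.#####.####..##.
step 3: .#...###...##.##...
step 4: #####.#.###.....###
step 5: ####..#..#.#####.##
step 6: ###.######..###...#
step 7: ##...####.##.#.###.

##...####.##.#.###.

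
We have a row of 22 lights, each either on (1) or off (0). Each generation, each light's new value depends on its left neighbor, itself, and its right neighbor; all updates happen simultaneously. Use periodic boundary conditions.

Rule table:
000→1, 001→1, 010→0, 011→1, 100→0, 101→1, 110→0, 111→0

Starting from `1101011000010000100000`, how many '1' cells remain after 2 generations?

9

1010110011100111001111
0101100110001100011000
count of 1: 9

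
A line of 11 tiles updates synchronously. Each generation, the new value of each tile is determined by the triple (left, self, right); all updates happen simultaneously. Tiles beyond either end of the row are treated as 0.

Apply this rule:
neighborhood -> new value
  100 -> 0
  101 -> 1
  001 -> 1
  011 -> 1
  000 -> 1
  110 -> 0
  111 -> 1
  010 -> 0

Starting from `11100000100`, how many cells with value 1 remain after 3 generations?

11001111001
10011110010
00111100100
count of 1: 5

5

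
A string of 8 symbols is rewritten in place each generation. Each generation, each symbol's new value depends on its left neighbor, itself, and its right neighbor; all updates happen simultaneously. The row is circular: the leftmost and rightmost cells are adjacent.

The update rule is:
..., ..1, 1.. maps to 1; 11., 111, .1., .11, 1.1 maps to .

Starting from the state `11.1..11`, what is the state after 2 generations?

....11..
1111..11

1111..11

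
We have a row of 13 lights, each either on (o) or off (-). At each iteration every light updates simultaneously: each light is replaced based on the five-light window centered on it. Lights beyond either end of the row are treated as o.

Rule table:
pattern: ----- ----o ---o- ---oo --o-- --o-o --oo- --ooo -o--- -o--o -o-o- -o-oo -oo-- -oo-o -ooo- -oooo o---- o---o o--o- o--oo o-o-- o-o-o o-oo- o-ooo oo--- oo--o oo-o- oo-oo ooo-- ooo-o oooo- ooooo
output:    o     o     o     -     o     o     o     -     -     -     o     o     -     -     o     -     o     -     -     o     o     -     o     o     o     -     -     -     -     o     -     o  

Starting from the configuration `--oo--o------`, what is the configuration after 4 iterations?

-oo---o-oooo-
-o-o-oooo--o-
--o-oo-----oo
--ooo-oooo---

--ooo-oooo---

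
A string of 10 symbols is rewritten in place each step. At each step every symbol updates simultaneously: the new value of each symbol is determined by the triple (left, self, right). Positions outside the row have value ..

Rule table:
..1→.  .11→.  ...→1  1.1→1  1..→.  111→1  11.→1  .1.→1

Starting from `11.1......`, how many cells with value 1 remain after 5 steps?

6

.111.11111
..111.1111
1..111.111
1...111.11
1.1..111.1
count of 1: 6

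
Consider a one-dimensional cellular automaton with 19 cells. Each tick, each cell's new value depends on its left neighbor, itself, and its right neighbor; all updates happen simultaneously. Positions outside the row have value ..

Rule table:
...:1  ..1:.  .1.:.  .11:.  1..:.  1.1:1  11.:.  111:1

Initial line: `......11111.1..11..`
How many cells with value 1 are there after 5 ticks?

13

11111..111.1......1
.111....1.1..1111..
..1..11..1....11..1
1..........11......
..11111111....11111
count of 1: 13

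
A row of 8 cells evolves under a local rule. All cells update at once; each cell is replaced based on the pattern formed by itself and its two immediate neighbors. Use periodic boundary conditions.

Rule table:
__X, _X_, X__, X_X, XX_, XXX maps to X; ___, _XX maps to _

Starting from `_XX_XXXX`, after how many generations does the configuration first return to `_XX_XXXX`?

X_XX_XXX
XX_XX_XX
XXX_XX_X
XXXX_XX_
_XXXX_XX
X_XXXX_X
XX_XXXX_
_XX_XXXX

8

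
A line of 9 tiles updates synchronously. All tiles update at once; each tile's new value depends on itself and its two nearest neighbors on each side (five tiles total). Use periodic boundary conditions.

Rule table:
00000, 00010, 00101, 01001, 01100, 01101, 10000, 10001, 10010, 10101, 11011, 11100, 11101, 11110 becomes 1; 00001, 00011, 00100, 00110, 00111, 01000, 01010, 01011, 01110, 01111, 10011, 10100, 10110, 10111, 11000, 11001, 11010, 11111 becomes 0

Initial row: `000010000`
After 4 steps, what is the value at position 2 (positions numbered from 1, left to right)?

110100111
110010000
010100100
110011001
position 2 holds 1

1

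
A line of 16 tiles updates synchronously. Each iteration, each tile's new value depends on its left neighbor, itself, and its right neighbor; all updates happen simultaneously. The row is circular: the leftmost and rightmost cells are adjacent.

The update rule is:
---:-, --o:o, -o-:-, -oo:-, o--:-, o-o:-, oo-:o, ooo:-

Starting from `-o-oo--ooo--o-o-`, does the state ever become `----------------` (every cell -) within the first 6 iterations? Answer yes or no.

o---o-o--o-o----
---o----o------o
--o----o------o-
-o----o------o--
o----o------o---
----o------o---o
iteration 6 is ----o------o---o, still not uniform -

no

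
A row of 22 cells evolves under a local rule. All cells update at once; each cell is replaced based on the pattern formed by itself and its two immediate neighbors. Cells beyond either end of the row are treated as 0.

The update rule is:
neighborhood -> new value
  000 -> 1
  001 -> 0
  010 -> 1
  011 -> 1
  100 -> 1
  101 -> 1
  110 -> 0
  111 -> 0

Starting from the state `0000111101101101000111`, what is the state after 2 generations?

1001111010110110001111

1110100011011011110100
1001111010110110001111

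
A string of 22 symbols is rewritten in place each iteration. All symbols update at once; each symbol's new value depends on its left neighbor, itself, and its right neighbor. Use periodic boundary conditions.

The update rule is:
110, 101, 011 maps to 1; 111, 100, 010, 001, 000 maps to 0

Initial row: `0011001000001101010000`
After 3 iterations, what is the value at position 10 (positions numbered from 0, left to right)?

0

0011000000001110100000
0011000000001011000000
0011000000000111000000
position 10 holds 0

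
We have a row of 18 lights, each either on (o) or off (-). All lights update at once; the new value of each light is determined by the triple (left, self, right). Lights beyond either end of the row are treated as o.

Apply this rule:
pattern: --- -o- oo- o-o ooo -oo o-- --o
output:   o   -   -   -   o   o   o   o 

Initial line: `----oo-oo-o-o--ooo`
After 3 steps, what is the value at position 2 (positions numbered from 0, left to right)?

step 1: ooooo--o-----ooooo
step 2: oooo-oo-oooooooooo
step 3: ooo--o--oooooooooo
position 2 holds o

o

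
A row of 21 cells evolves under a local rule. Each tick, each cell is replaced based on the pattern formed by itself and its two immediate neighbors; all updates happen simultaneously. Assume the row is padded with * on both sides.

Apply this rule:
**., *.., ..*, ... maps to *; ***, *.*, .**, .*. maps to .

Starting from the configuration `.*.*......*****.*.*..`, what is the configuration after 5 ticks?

....******....*....**
****.....*****.****..
...******....*....***
***.....*****.****...
..******....*....****

..******....*....****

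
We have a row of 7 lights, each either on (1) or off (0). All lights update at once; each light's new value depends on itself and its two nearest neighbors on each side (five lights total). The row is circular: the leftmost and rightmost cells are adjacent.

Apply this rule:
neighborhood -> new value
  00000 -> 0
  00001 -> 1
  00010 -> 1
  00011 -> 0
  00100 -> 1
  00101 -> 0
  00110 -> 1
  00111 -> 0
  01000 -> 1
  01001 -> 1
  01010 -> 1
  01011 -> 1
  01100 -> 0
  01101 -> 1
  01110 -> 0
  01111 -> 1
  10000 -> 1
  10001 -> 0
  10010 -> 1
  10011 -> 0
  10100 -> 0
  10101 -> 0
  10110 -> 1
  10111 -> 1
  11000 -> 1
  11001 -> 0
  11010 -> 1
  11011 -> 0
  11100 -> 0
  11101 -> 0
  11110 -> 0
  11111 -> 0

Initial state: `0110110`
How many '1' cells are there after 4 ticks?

5

tick 1: 0110100
tick 2: 0111010
tick 3: 0000101
tick 4: 1111010
count of 1: 5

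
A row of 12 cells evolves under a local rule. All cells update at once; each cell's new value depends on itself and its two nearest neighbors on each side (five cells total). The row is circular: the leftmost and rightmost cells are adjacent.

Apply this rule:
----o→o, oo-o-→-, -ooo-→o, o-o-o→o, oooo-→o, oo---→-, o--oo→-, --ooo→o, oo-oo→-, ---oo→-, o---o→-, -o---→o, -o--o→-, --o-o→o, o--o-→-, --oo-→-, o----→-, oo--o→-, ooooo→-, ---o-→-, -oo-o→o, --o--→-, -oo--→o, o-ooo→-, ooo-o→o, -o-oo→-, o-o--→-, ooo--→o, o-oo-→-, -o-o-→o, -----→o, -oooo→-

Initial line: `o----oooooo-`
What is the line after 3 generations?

-o-o-o---oo-
-oooo-o---o-
-o-oo--o----

-o-oo--o----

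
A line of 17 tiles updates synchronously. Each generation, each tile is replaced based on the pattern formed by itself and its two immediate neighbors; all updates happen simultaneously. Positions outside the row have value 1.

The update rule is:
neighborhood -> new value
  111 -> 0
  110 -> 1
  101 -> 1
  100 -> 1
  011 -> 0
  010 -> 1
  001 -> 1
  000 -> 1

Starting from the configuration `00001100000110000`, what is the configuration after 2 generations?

00011000001100000

11110111111011111
00011000001100000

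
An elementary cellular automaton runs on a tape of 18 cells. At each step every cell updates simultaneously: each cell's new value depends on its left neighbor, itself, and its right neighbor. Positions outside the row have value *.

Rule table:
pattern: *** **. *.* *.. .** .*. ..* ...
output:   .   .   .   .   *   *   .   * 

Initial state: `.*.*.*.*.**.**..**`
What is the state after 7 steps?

step 1: .*.*.*.*.*..*...*.
step 2: .*.*.*.*.*..*.*.*.
step 3: .*.*.*.*.*..*.*.*.  (fixed point — unchanged through step 7)

.*.*.*.*.*..*.*.*.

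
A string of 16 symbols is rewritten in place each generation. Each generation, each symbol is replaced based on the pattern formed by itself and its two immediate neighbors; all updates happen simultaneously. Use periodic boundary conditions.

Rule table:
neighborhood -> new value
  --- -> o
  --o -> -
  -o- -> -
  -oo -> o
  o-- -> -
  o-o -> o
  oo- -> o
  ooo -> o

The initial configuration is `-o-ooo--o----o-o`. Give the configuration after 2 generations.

-ooooo-oo-oo---o

o-oooo----oo--o-
-ooooo-oo-oo---o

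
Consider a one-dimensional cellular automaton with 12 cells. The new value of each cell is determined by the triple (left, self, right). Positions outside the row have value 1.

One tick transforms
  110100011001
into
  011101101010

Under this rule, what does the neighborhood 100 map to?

At position 4 the neighborhood is 100; the next row has 0 there.

0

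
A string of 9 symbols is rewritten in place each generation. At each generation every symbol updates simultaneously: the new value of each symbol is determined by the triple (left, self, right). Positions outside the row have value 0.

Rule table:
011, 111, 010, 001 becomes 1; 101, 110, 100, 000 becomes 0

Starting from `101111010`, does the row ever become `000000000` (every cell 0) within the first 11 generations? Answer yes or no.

generation 1: 101110010
generation 2: 101100110
generation 3: 101001100
generation 4: 101011000
generation 5: 101010000
generation 6: 101010000  (fixed point — unchanged through generation 11)
generation 11 is 101010000, still not uniform 0

no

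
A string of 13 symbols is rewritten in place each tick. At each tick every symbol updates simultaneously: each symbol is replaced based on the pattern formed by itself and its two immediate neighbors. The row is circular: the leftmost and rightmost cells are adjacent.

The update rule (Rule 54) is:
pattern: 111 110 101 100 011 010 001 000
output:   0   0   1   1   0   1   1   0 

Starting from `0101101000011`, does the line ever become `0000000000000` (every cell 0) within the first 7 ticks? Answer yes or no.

no

1110011100100
0001100011111
1010010100000
1111111110001
0000000001010
0000000011111
1000000100000
tick 7 is 1000000100000, still not uniform 0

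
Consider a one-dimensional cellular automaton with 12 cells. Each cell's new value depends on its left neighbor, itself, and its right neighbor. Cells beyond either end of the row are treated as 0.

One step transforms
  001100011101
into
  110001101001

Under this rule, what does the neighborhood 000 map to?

At position 0 the neighborhood is 000; the next row has 1 there.

1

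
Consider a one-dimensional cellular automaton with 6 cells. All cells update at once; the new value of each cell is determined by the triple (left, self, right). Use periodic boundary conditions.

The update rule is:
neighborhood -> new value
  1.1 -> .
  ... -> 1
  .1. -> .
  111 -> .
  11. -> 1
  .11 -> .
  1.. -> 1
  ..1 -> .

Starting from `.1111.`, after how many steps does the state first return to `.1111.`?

6

step 1: ....11
step 2: 111..1
step 3: ..11..
step 4: 1..111
step 5: 11....
step 6: .1111.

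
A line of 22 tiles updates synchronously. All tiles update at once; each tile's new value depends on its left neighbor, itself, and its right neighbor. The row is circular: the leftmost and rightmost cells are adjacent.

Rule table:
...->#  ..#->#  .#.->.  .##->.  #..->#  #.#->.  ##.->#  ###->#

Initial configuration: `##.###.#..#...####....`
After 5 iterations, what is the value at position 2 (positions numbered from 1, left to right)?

#

iteration 1: .#..##..##.###.#######
iteration 2: ..##.###.#..##..######
iteration 3: ##.#..##..##.###.#####
iteration 4: ##..##.###.#..##..####
iteration 5: ####.#..##..##.###.###
position 2 holds #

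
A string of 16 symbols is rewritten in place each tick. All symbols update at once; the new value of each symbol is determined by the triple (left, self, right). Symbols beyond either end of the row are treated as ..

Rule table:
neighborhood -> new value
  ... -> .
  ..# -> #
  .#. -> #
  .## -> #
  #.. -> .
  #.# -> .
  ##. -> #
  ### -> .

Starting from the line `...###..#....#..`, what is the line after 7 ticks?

##.#.#.##.##.#..

..##.#.##...##..
.###.#.##..###..
##.#.#.##.##.#..
##.#.#.##.##.#..  (fixed point — unchanged through tick 7)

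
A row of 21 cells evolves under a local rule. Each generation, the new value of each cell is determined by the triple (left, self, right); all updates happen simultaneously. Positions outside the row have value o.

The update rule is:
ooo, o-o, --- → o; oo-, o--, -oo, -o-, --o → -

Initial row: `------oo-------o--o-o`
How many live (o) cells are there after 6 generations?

-oooo----ooooo-----o-
o-oo--oo--ooo--ooo--o
-o---------o----o----
o--ooooooo---oo---oo-
----ooooo--o----o---o
-oo--ooo-----oo---o--
count of o: 8

8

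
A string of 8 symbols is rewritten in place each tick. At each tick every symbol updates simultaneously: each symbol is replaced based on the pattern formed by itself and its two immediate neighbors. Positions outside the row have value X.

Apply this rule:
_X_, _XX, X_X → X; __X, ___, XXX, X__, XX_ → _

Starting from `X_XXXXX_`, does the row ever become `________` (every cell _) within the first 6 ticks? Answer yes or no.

_XX____X
XX_____X
_______X
_______X  (fixed point — unchanged through tick 6)
tick 6 is _______X, still not uniform _

no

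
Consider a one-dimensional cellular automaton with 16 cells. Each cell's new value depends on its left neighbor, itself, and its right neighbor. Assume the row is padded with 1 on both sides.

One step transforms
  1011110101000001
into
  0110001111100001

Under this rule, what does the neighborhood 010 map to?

At position 7 the neighborhood is 010; the next row has 1 there.

1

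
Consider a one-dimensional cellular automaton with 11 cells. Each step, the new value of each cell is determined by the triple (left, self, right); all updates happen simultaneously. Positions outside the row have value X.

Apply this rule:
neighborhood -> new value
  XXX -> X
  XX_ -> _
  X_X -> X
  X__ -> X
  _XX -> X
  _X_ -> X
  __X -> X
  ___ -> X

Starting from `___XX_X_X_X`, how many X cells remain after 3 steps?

XXXX_XXXXXX
XXX_XXXXXXX
XX_XXXXXXXX
count of X: 10

10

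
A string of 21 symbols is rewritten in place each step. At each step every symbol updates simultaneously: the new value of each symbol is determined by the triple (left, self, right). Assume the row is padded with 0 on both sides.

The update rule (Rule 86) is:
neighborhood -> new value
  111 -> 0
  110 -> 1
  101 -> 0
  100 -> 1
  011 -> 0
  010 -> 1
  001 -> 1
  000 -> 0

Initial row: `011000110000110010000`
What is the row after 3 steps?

111101110001100010110

101101011001011111000
100101001111000001100
111101110001100010110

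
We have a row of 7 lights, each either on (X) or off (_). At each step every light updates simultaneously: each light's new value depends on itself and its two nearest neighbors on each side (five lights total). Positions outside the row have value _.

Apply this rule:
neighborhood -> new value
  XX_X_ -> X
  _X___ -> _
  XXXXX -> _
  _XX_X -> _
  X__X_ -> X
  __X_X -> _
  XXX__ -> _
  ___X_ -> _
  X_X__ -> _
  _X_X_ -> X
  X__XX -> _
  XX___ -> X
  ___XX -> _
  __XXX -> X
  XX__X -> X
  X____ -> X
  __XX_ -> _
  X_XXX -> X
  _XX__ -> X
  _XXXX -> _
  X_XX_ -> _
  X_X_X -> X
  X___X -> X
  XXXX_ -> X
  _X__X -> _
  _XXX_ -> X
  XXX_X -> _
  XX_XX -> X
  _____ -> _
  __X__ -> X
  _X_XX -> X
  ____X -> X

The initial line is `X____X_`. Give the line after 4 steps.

X_XX_X_
_X__X__
_X_XX_X
__X__X_

__X__X_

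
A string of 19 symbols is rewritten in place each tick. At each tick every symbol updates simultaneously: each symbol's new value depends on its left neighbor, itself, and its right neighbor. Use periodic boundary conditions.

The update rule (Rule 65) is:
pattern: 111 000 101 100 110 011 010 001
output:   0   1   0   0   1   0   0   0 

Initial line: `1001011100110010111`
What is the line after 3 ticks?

1000010100010000010

tick 1: 1000000100010000000
tick 2: 0011110001000111110
tick 3: 1000010100010000010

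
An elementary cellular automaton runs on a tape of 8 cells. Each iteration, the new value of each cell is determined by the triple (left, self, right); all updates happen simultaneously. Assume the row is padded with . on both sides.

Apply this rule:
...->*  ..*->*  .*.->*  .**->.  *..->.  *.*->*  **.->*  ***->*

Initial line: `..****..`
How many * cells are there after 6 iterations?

**.***.*
.**.****
*.**.***
**.**.**
.**.**.*
*.**.***
count of *: 6

6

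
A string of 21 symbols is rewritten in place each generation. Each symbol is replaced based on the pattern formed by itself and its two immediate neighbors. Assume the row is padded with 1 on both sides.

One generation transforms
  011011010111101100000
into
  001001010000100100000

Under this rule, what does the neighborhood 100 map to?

0

At position 16 the neighborhood is 100; the next row has 0 there.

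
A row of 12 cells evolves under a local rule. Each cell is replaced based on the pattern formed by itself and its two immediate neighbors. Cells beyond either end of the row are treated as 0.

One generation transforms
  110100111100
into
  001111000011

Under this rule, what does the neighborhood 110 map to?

0

At position 1 the neighborhood is 110; the next row has 0 there.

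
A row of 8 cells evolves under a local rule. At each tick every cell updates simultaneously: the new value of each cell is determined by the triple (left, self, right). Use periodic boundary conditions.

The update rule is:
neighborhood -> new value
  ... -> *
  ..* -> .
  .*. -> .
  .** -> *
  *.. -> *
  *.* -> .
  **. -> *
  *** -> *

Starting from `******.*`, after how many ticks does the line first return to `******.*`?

******.*

1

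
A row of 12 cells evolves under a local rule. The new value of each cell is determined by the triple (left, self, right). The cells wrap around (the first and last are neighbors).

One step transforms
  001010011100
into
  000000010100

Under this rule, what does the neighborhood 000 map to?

At position 0 the neighborhood is 000; the next row has 0 there.

0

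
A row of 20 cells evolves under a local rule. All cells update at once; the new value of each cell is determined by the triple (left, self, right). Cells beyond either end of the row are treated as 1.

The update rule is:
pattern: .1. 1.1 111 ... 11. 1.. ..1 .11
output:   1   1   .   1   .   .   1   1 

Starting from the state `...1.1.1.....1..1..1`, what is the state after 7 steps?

.1111111.11111.11.11
11......11....11.11.
...111111..1111.11.1
.111......11...11.11
11...111111..111.11.
...111......11..11.1
.111...111111..11.11

.111...111111..11.11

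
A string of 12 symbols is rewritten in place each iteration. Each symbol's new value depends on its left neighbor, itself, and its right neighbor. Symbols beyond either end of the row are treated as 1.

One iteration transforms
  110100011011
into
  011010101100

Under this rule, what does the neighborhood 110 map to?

At position 1 the neighborhood is 110; the next row has 1 there.

1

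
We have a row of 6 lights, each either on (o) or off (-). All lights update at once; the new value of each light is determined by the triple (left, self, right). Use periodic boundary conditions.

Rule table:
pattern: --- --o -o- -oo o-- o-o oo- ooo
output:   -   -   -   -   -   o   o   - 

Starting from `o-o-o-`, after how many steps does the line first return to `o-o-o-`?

-o-o-o
o-o-o-

2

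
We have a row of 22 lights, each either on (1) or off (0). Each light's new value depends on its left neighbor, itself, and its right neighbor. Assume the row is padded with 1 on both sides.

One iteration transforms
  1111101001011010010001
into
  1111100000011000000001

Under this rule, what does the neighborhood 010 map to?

0

At position 6 the neighborhood is 010; the next row has 0 there.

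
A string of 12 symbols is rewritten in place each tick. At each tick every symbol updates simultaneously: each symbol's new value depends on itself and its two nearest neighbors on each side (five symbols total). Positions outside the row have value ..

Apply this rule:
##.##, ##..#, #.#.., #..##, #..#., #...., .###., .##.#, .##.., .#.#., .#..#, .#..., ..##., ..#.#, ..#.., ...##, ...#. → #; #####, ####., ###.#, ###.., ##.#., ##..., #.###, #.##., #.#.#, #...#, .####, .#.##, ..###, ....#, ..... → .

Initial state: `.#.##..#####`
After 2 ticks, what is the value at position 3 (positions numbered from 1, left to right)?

#

##..###.....
####.#..#...
position 3 holds #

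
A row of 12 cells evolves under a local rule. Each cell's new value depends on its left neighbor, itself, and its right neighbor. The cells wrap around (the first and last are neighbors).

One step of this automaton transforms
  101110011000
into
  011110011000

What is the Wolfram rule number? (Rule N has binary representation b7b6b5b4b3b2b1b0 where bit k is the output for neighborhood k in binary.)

232

position 3: 111 → 1  (bit 7 = 1)
position 4: 110 → 1  (bit 6 = 1)
position 1: 101 → 1  (bit 5 = 1)
position 5: 100 → 0  (bit 4 = 0)
position 2: 011 → 1  (bit 3 = 1)
position 0: 010 → 0  (bit 2 = 0)
position 6: 001 → 0  (bit 1 = 0)
position 10: 000 → 0  (bit 0 = 0)
bits b7..b0 = 11101000 = 232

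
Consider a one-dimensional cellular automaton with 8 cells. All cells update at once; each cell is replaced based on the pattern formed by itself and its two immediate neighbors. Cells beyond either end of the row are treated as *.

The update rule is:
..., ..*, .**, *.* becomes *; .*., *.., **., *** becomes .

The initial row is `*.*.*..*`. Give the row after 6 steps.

.*.*..**
*.*..**.
.*..**.*
*..**.**
..**.**.
.**.**.*

.**.**.*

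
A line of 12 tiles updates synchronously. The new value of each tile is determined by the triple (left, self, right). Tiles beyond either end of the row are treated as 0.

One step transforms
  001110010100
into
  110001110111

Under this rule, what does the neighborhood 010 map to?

At position 7 the neighborhood is 010; the next row has 1 there.

1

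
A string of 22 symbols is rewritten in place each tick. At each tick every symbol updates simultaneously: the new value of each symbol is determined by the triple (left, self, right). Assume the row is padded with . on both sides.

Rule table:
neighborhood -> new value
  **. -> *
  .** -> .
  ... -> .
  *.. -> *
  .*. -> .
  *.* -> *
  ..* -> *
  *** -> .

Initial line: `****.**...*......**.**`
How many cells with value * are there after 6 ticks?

tick 1: ...**.**.*.*....*.**.*
tick 2: ..*.**.**.*.*..*.*.**.
tick 3: .*.*.**.**.*.**.*.*.**
tick 4: *.*.*.**.**.*.**.*.*.*
tick 5: .*.*.*.**.**.*.**.*.*.
tick 6: *.*.*.*.**.**.*.**.*.*
count of *: 13

13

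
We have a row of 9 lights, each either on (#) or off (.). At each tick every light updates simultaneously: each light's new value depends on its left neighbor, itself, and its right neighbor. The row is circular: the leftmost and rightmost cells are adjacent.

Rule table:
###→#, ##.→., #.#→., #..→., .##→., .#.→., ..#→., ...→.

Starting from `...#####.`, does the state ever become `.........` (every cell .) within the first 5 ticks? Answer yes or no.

yes

....###..
.....#...
.........
all cells are . at tick 3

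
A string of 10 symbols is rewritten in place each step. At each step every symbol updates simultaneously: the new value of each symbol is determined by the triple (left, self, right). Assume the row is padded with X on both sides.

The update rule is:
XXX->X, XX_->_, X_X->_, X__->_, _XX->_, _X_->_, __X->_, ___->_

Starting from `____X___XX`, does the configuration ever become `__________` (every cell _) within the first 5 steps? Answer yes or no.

yes

_________X
__________
all cells are _ at step 2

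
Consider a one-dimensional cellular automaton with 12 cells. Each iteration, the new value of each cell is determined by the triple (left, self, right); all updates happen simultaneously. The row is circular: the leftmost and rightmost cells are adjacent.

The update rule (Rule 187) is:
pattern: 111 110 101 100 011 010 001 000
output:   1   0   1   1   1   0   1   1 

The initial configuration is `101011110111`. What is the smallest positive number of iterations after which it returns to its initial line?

iteration 1: 010111101111
iteration 2: 101111011110
iteration 3: 011110111101
iteration 4: 111101111010
iteration 5: 111011110101
iteration 6: 110111101011
iteration 7: 101111010111
iteration 8: 011110101111
iteration 9: 111101011110
iteration 10: 111010111101
iteration 11: 110101111011
iteration 12: 101011110111

12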